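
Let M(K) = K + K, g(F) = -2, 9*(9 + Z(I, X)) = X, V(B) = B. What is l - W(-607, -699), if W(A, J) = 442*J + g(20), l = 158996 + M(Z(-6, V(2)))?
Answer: 4211446/9 ≈ 4.6794e+5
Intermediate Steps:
Z(I, X) = -9 + X/9
M(K) = 2*K
l = 1430806/9 (l = 158996 + 2*(-9 + (1/9)*2) = 158996 + 2*(-9 + 2/9) = 158996 + 2*(-79/9) = 158996 - 158/9 = 1430806/9 ≈ 1.5898e+5)
W(A, J) = -2 + 442*J (W(A, J) = 442*J - 2 = -2 + 442*J)
l - W(-607, -699) = 1430806/9 - (-2 + 442*(-699)) = 1430806/9 - (-2 - 308958) = 1430806/9 - 1*(-308960) = 1430806/9 + 308960 = 4211446/9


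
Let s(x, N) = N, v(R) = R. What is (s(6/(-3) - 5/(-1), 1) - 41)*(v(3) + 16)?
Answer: -760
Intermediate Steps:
(s(6/(-3) - 5/(-1), 1) - 41)*(v(3) + 16) = (1 - 41)*(3 + 16) = -40*19 = -760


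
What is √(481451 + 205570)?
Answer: √687021 ≈ 828.87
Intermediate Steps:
√(481451 + 205570) = √687021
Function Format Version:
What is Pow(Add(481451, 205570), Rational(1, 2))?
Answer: Pow(687021, Rational(1, 2)) ≈ 828.87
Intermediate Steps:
Pow(Add(481451, 205570), Rational(1, 2)) = Pow(687021, Rational(1, 2))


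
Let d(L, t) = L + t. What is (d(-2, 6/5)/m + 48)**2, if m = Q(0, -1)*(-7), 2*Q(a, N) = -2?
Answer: 2808976/1225 ≈ 2293.0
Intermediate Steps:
Q(a, N) = -1 (Q(a, N) = (1/2)*(-2) = -1)
m = 7 (m = -1*(-7) = 7)
(d(-2, 6/5)/m + 48)**2 = ((-2 + 6/5)/7 + 48)**2 = ((-2 + 6*(1/5))*(1/7) + 48)**2 = ((-2 + 6/5)*(1/7) + 48)**2 = (-4/5*1/7 + 48)**2 = (-4/35 + 48)**2 = (1676/35)**2 = 2808976/1225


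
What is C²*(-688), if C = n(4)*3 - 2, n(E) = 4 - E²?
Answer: -993472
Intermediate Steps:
C = -38 (C = (4 - 1*4²)*3 - 2 = (4 - 1*16)*3 - 2 = (4 - 16)*3 - 2 = -12*3 - 2 = -36 - 2 = -38)
C²*(-688) = (-38)²*(-688) = 1444*(-688) = -993472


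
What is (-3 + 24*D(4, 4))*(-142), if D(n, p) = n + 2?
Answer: -20022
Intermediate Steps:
D(n, p) = 2 + n
(-3 + 24*D(4, 4))*(-142) = (-3 + 24*(2 + 4))*(-142) = (-3 + 24*6)*(-142) = (-3 + 144)*(-142) = 141*(-142) = -20022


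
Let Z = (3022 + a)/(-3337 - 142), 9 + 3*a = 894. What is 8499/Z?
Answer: -29568021/3317 ≈ -8914.1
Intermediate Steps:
a = 295 (a = -3 + (1/3)*894 = -3 + 298 = 295)
Z = -3317/3479 (Z = (3022 + 295)/(-3337 - 142) = 3317/(-3479) = 3317*(-1/3479) = -3317/3479 ≈ -0.95343)
8499/Z = 8499/(-3317/3479) = 8499*(-3479/3317) = -29568021/3317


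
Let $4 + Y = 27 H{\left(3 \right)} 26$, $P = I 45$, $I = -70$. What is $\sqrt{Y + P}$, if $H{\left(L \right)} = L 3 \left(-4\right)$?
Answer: $i \sqrt{28426} \approx 168.6 i$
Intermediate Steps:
$P = -3150$ ($P = \left(-70\right) 45 = -3150$)
$H{\left(L \right)} = - 12 L$ ($H{\left(L \right)} = 3 L \left(-4\right) = - 12 L$)
$Y = -25276$ ($Y = -4 + 27 \left(\left(-12\right) 3\right) 26 = -4 + 27 \left(-36\right) 26 = -4 - 25272 = -25276$)
$\sqrt{Y + P} = \sqrt{-25276 - 3150} = \sqrt{-28426} = i \sqrt{28426}$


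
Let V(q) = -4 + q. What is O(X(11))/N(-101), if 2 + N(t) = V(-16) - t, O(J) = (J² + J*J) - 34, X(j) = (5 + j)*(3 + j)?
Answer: 100318/79 ≈ 1269.8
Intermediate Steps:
X(j) = (3 + j)*(5 + j)
O(J) = -34 + 2*J² (O(J) = (J² + J²) - 34 = 2*J² - 34 = -34 + 2*J²)
N(t) = -22 - t (N(t) = -2 + ((-4 - 16) - t) = -2 + (-20 - t) = -22 - t)
O(X(11))/N(-101) = (-34 + 2*(15 + 11² + 8*11)²)/(-22 - 1*(-101)) = (-34 + 2*(15 + 121 + 88)²)/(-22 + 101) = (-34 + 2*224²)/79 = (-34 + 2*50176)*(1/79) = (-34 + 100352)*(1/79) = 100318*(1/79) = 100318/79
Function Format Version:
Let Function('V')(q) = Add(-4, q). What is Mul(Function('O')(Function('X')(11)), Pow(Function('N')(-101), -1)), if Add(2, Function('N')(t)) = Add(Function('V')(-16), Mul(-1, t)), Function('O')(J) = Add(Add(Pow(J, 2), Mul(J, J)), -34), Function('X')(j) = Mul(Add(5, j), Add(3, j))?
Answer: Rational(100318, 79) ≈ 1269.8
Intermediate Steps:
Function('X')(j) = Mul(Add(3, j), Add(5, j))
Function('O')(J) = Add(-34, Mul(2, Pow(J, 2))) (Function('O')(J) = Add(Add(Pow(J, 2), Pow(J, 2)), -34) = Add(Mul(2, Pow(J, 2)), -34) = Add(-34, Mul(2, Pow(J, 2))))
Function('N')(t) = Add(-22, Mul(-1, t)) (Function('N')(t) = Add(-2, Add(Add(-4, -16), Mul(-1, t))) = Add(-2, Add(-20, Mul(-1, t))) = Add(-22, Mul(-1, t)))
Mul(Function('O')(Function('X')(11)), Pow(Function('N')(-101), -1)) = Mul(Add(-34, Mul(2, Pow(Add(15, Pow(11, 2), Mul(8, 11)), 2))), Pow(Add(-22, Mul(-1, -101)), -1)) = Mul(Add(-34, Mul(2, Pow(Add(15, 121, 88), 2))), Pow(Add(-22, 101), -1)) = Mul(Add(-34, Mul(2, Pow(224, 2))), Pow(79, -1)) = Mul(Add(-34, Mul(2, 50176)), Rational(1, 79)) = Mul(Add(-34, 100352), Rational(1, 79)) = Mul(100318, Rational(1, 79)) = Rational(100318, 79)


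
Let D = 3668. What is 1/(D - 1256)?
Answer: 1/2412 ≈ 0.00041459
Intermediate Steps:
1/(D - 1256) = 1/(3668 - 1256) = 1/2412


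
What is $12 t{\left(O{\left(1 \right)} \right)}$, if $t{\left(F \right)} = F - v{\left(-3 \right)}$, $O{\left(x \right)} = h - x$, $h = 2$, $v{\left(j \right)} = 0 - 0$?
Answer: $12$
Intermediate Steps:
$v{\left(j \right)} = 0$ ($v{\left(j \right)} = 0 + 0 = 0$)
$O{\left(x \right)} = 2 - x$
$t{\left(F \right)} = F$ ($t{\left(F \right)} = F - 0 = F + 0 = F$)
$12 t{\left(O{\left(1 \right)} \right)} = 12 \left(2 - 1\right) = 12 \cdot 1 = 12$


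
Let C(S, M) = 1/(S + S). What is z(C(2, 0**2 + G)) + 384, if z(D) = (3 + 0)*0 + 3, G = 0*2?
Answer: 387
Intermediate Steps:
G = 0
C(S, M) = 1/(2*S)
z(D) = 3 (z(D) = 3*0 + 3 = 0 + 3 = 3)
z(C(2, 0**2 + G)) + 384 = 3 + 384 = 387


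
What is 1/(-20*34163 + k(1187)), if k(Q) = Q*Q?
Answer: 1/725709 ≈ 1.3780e-6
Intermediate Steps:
k(Q) = Q²
1/(-20*34163 + k(1187)) = 1/(-20*34163 + 1187²) = 1/(-683260 + 1408969) = 1/725709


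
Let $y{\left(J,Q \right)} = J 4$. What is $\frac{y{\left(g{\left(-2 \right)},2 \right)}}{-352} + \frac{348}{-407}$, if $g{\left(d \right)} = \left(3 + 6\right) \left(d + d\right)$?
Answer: $- \frac{33}{74} \approx -0.44595$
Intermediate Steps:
$g{\left(d \right)} = 18 d$ ($g{\left(d \right)} = 9 \cdot 2 d = 18 d$)
$y{\left(J,Q \right)} = 4 J$
$\frac{y{\left(g{\left(-2 \right)},2 \right)}}{-352} + \frac{348}{-407} = \frac{4 \cdot 18 \left(-2\right)}{-352} + \frac{348}{-407} = 4 \left(-36\right) \left(- \frac{1}{352}\right) + 348 \left(- \frac{1}{407}\right) = \left(-144\right) \left(- \frac{1}{352}\right) - \frac{348}{407} = \frac{9}{22} - \frac{348}{407} = - \frac{33}{74}$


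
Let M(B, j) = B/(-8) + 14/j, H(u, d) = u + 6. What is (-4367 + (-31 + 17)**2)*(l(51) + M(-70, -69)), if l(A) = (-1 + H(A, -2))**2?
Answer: -3619990045/276 ≈ -1.3116e+7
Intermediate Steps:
H(u, d) = 6 + u
l(A) = (5 + A)**2 (l(A) = (-1 + (6 + A))**2 = (5 + A)**2)
M(B, j) = 14/j - B/8 (M(B, j) = B*(-1/8) + 14/j = -B/8 + 14/j = 14/j - B/8)
(-4367 + (-31 + 17)**2)*(l(51) + M(-70, -69)) = (-4367 + (-31 + 17)**2)*((5 + 51)**2 + (14/(-69) - 1/8*(-70))) = (-4367 + (-14)**2)*(56**2 + (14*(-1/69) + 35/4)) = (-4367 + 196)*(3136 + (-14/69 + 35/4)) = -4171*(3136 + 2359/276) = -4171*867895/276 = -3619990045/276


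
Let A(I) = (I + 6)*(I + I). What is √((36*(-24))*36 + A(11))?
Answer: I*√30730 ≈ 175.3*I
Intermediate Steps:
A(I) = 2*I*(6 + I) (A(I) = (6 + I)*(2*I) = 2*I*(6 + I))
√((36*(-24))*36 + A(11)) = √((36*(-24))*36 + 2*11*(6 + 11)) = √(-864*36 + 2*11*17) = √(-31104 + 374) = √(-30730) = I*√30730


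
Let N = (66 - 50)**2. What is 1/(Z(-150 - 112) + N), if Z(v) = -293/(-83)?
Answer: 83/21541 ≈ 0.0038531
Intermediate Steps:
Z(v) = 293/83 (Z(v) = -293*(-1/83) = 293/83)
N = 256 (N = 16**2 = 256)
1/(Z(-150 - 112) + N) = 1/(293/83 + 256) = 1/(21541/83) = 83/21541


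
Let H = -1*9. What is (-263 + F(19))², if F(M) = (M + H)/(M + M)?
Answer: 24920064/361 ≈ 69031.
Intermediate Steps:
H = -9
F(M) = (-9 + M)/(2*M) (F(M) = (M - 9)/(M + M) = (-9 + M)/((2*M)) = (-9 + M)*(1/(2*M)) = (-9 + M)/(2*M))
(-263 + F(19))² = (-263 + (½)*(-9 + 19)/19)² = (-263 + (½)*(1/19)*10)² = (-263 + 5/19)² = (-4992/19)² = 24920064/361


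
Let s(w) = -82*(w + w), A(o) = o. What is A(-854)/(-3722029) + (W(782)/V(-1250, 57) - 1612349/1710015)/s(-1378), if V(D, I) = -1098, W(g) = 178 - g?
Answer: 59937627870079807/263222995980335213160 ≈ 0.00022771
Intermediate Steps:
s(w) = -164*w
A(-854)/(-3722029) + (W(782)/V(-1250, 57) - 1612349/1710015)/s(-1378) = -854/(-3722029) + ((178 - 1*782)/(-1098) - 1612349/1710015)/((-164*(-1378))) = -854*(-1/3722029) + ((178 - 782)*(-1/1098) - 1612349*1/1710015)/225992 = 854/3722029 + (-604*(-1/1098) - 1612349/1710015)*(1/225992) = 854/3722029 + (302/549 - 1612349/1710015)*(1/225992) = 854/3722029 - 122918357/312932745*1/225992 = 854/3722029 - 122918357/70720296908040 = 59937627870079807/263222995980335213160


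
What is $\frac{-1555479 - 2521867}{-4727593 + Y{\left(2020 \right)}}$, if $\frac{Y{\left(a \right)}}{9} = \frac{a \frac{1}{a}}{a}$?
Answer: $\frac{8236238920}{9549737851} \approx 0.86246$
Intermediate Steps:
$Y{\left(a \right)} = \frac{9}{a}$ ($Y{\left(a \right)} = 9 \frac{a \frac{1}{a}}{a} = 9 \cdot 1 \frac{1}{a} = \frac{9}{a}$)
$\frac{-1555479 - 2521867}{-4727593 + Y{\left(2020 \right)}} = \frac{-1555479 - 2521867}{-4727593 + \frac{9}{2020}} = - \frac{4077346}{-4727593 + 9 \cdot \frac{1}{2020}} = - \frac{4077346}{-4727593 + \frac{9}{2020}} = - \frac{4077346}{- \frac{9549737851}{2020}} = \left(-4077346\right) \left(- \frac{2020}{9549737851}\right) = \frac{8236238920}{9549737851}$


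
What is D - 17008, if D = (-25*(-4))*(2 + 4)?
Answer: -16408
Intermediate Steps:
D = 600 (D = 100*6 = 600)
D - 17008 = 600 - 17008 = -16408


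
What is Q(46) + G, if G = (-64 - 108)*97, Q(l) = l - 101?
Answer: -16739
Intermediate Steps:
Q(l) = -101 + l
G = -16684 (G = -172*97 = -16684)
Q(46) + G = (-101 + 46) - 16684 = -55 - 16684 = -16739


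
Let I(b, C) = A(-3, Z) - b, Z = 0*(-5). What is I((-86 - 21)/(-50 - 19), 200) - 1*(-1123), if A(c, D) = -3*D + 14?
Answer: 78346/69 ≈ 1135.4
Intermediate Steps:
Z = 0
A(c, D) = 14 - 3*D
I(b, C) = 14 - b (I(b, C) = (14 - 3*0) - b = (14 + 0) - b = 14 - b)
I((-86 - 21)/(-50 - 19), 200) - 1*(-1123) = (14 - (-86 - 21)/(-50 - 19)) - 1*(-1123) = (14 - (-107)/(-69)) + 1123 = (14 - (-107)*(-1)/69) + 1123 = (14 - 1*107/69) + 1123 = (14 - 107/69) + 1123 = 859/69 + 1123 = 78346/69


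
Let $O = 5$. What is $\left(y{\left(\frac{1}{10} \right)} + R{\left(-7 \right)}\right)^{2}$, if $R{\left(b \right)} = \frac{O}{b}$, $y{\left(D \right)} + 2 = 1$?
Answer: $\frac{144}{49} \approx 2.9388$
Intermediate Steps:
$y{\left(D \right)} = -1$ ($y{\left(D \right)} = -2 + 1 = -1$)
$R{\left(b \right)} = \frac{5}{b}$
$\left(y{\left(\frac{1}{10} \right)} + R{\left(-7 \right)}\right)^{2} = \left(-1 + \frac{5}{-7}\right)^{2} = \left(-1 + 5 \left(- \frac{1}{7}\right)\right)^{2} = \left(-1 - \frac{5}{7}\right)^{2} = \left(- \frac{12}{7}\right)^{2} = \frac{144}{49}$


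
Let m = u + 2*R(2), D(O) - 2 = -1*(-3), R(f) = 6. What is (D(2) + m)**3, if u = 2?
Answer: 6859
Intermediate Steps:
D(O) = 5 (D(O) = 2 - 1*(-3) = 2 + 3 = 5)
m = 14 (m = 2 + 2*6 = 2 + 12 = 14)
(D(2) + m)**3 = (5 + 14)**3 = 19**3 = 6859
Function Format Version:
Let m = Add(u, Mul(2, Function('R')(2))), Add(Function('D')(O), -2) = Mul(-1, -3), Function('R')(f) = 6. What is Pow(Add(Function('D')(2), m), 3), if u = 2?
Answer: 6859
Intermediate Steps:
Function('D')(O) = 5 (Function('D')(O) = Add(2, Mul(-1, -3)) = Add(2, 3) = 5)
m = 14 (m = Add(2, Mul(2, 6)) = Add(2, 12) = 14)
Pow(Add(Function('D')(2), m), 3) = Pow(Add(5, 14), 3) = Pow(19, 3) = 6859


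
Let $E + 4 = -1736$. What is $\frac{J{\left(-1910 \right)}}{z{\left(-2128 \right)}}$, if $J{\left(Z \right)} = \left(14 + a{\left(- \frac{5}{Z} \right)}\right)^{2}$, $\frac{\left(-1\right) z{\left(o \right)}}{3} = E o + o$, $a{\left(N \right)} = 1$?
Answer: $- \frac{75}{3700592} \approx -2.0267 \cdot 10^{-5}$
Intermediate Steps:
$E = -1740$ ($E = -4 - 1736 = -1740$)
$z{\left(o \right)} = 5217 o$ ($z{\left(o \right)} = - 3 \left(- 1740 o + o\right) = - 3 \left(- 1739 o\right) = 5217 o$)
$J{\left(Z \right)} = 225$ ($J{\left(Z \right)} = \left(14 + 1\right)^{2} = 15^{2} = 225$)
$\frac{J{\left(-1910 \right)}}{z{\left(-2128 \right)}} = \frac{225}{5217 \left(-2128\right)} = \frac{225}{-11101776} = 225 \left(- \frac{1}{11101776}\right) = - \frac{75}{3700592}$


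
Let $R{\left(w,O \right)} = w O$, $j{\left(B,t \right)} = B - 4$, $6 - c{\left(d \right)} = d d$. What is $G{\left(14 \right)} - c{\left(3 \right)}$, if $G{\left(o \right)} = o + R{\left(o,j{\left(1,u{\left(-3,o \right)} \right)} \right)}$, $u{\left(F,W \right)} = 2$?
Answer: $-25$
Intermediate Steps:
$c{\left(d \right)} = 6 - d^{2}$ ($c{\left(d \right)} = 6 - d d = 6 - d^{2}$)
$j{\left(B,t \right)} = -4 + B$
$R{\left(w,O \right)} = O w$
$G{\left(o \right)} = - 2 o$ ($G{\left(o \right)} = o + \left(-4 + 1\right) o = o - 3 o = - 2 o$)
$G{\left(14 \right)} - c{\left(3 \right)} = \left(-2\right) 14 - \left(6 - 3^{2}\right) = -28 - \left(6 - 9\right) = -28 - -3 = -28 + 3 = -25$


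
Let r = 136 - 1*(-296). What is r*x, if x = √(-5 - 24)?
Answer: 432*I*√29 ≈ 2326.4*I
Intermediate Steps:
r = 432 (r = 136 + 296 = 432)
x = I*√29 (x = √(-29) = I*√29 ≈ 5.3852*I)
r*x = 432*(I*√29) = 432*I*√29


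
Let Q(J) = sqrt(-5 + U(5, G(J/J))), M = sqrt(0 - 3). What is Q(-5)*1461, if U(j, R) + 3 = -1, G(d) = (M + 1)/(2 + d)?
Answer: 4383*I ≈ 4383.0*I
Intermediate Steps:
M = I*sqrt(3) (M = sqrt(-3) = I*sqrt(3) ≈ 1.732*I)
G(d) = (1 + I*sqrt(3))/(2 + d) (G(d) = (I*sqrt(3) + 1)/(2 + d) = (1 + I*sqrt(3))/(2 + d))
U(j, R) = -4 (U(j, R) = -3 - 1 = -4)
Q(J) = 3*I (Q(J) = sqrt(-5 - 4) = sqrt(-9) = 3*I)
Q(-5)*1461 = (3*I)*1461 = 4383*I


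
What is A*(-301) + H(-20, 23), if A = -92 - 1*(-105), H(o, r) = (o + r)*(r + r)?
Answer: -3775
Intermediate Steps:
H(o, r) = 2*r*(o + r) (H(o, r) = (o + r)*(2*r) = 2*r*(o + r))
A = 13 (A = -92 + 105 = 13)
A*(-301) + H(-20, 23) = 13*(-301) + 2*23*(-20 + 23) = -3913 + 2*23*3 = -3913 + 138 = -3775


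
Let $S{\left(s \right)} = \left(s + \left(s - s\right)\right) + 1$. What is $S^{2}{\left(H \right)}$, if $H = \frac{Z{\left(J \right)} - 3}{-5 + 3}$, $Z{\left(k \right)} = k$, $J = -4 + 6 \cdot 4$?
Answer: $\frac{225}{4} \approx 56.25$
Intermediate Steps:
$J = 20$ ($J = -4 + 24 = 20$)
$H = - \frac{17}{2}$ ($H = \frac{20 - 3}{-5 + 3} = \frac{20 + \left(-4 + 1\right)}{-2} = \left(20 - 3\right) \left(- \frac{1}{2}\right) = 17 \left(- \frac{1}{2}\right) = - \frac{17}{2} \approx -8.5$)
$S{\left(s \right)} = 1 + s$ ($S{\left(s \right)} = \left(s + 0\right) + 1 = s + 1 = 1 + s$)
$S^{2}{\left(H \right)} = \left(1 - \frac{17}{2}\right)^{2} = \left(- \frac{15}{2}\right)^{2} = \frac{225}{4}$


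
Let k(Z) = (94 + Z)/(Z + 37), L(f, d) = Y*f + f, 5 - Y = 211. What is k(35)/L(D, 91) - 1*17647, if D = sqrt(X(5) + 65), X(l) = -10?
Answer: -17647 - 43*sqrt(55)/270600 ≈ -17647.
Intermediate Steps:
Y = -206 (Y = 5 - 1*211 = 5 - 211 = -206)
D = sqrt(55) (D = sqrt(-10 + 65) = sqrt(55) ≈ 7.4162)
L(f, d) = -205*f (L(f, d) = -206*f + f = -205*f)
k(Z) = (94 + Z)/(37 + Z)
k(35)/L(D, 91) - 1*17647 = ((94 + 35)/(37 + 35))/((-205*sqrt(55))) - 1*17647 = (129/72)*(-sqrt(55)/11275) - 17647 = ((1/72)*129)*(-sqrt(55)/11275) - 17647 = 43*(-sqrt(55)/11275)/24 - 17647 = -43*sqrt(55)/270600 - 17647 = -17647 - 43*sqrt(55)/270600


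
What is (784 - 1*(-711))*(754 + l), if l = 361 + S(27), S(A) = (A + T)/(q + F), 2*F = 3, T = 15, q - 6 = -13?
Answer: 18210595/11 ≈ 1.6555e+6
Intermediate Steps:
q = -7 (q = 6 - 13 = -7)
F = 3/2 (F = (1/2)*3 = 3/2 ≈ 1.5000)
S(A) = -30/11 - 2*A/11 (S(A) = (A + 15)/(-7 + 3/2) = (15 + A)/(-11/2) = (15 + A)*(-2/11) = -30/11 - 2*A/11)
l = 3887/11 (l = 361 + (-30/11 - 2/11*27) = 361 + (-30/11 - 54/11) = 361 - 84/11 = 3887/11 ≈ 353.36)
(784 - 1*(-711))*(754 + l) = (784 - 1*(-711))*(754 + 3887/11) = (784 + 711)*(12181/11) = 1495*(12181/11) = 18210595/11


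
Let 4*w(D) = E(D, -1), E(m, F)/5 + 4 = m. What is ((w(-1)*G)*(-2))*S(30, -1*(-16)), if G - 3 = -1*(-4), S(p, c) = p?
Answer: 2625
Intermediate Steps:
E(m, F) = -20 + 5*m
w(D) = -5 + 5*D/4 (w(D) = (-20 + 5*D)/4 = -5 + 5*D/4)
G = 7 (G = 3 - 1*(-4) = 3 + 4 = 7)
((w(-1)*G)*(-2))*S(30, -1*(-16)) = (((-5 + (5/4)*(-1))*7)*(-2))*30 = (((-5 - 5/4)*7)*(-2))*30 = (-25/4*7*(-2))*30 = -175/4*(-2)*30 = (175/2)*30 = 2625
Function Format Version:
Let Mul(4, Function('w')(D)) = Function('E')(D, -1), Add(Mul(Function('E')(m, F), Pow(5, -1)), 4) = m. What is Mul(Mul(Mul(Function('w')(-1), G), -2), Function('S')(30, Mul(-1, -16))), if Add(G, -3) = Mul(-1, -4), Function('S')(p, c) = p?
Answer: 2625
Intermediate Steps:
Function('E')(m, F) = Add(-20, Mul(5, m))
Function('w')(D) = Add(-5, Mul(Rational(5, 4), D)) (Function('w')(D) = Mul(Rational(1, 4), Add(-20, Mul(5, D))) = Add(-5, Mul(Rational(5, 4), D)))
G = 7 (G = Add(3, Mul(-1, -4)) = Add(3, 4) = 7)
Mul(Mul(Mul(Function('w')(-1), G), -2), Function('S')(30, Mul(-1, -16))) = Mul(Mul(Mul(Add(-5, Mul(Rational(5, 4), -1)), 7), -2), 30) = Mul(Mul(Mul(Add(-5, Rational(-5, 4)), 7), -2), 30) = Mul(Mul(Mul(Rational(-25, 4), 7), -2), 30) = Mul(Mul(Rational(-175, 4), -2), 30) = Mul(Rational(175, 2), 30) = 2625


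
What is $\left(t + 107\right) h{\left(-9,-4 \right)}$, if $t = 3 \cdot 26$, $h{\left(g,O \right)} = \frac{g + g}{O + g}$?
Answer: $\frac{3330}{13} \approx 256.15$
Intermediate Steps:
$h{\left(g,O \right)} = \frac{2 g}{O + g}$
$t = 78$
$\left(t + 107\right) h{\left(-9,-4 \right)} = \left(78 + 107\right) 2 \left(-9\right) \frac{1}{-4 - 9} = 185 \cdot 2 \left(-9\right) \frac{1}{-13} = 185 \cdot 2 \left(-9\right) \left(- \frac{1}{13}\right) = 185 \cdot \frac{18}{13} = \frac{3330}{13}$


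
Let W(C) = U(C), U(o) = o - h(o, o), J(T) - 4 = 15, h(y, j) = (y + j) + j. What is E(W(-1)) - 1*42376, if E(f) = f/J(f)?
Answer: -805142/19 ≈ -42376.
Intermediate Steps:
h(y, j) = y + 2*j (h(y, j) = (j + y) + j = y + 2*j)
J(T) = 19 (J(T) = 4 + 15 = 19)
U(o) = -2*o (U(o) = o - (o + 2*o) = o - 3*o = -2*o)
W(C) = -2*C
E(f) = f/19
E(W(-1)) - 1*42376 = (-2*(-1))/19 - 1*42376 = (1/19)*2 - 42376 = 2/19 - 42376 = -805142/19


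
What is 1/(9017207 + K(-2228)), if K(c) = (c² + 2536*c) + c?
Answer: 1/8328755 ≈ 1.2007e-7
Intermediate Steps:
K(c) = c² + 2537*c
1/(9017207 + K(-2228)) = 1/(9017207 - 2228*(2537 - 2228)) = 1/(9017207 - 2228*309) = 1/(9017207 - 688452) = 1/8328755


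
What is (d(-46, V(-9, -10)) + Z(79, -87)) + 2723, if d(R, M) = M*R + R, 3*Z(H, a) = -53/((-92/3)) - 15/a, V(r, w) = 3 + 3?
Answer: 19222675/8004 ≈ 2401.6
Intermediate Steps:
V(r, w) = 6
Z(H, a) = 53/92 - 5/a (Z(H, a) = (-53/((-92/3)) - 15/a)/3 = (-53/((-92*⅓)) - 15/a)/3 = (-53/(-92/3) - 15/a)/3 = (-53*(-3/92) - 15/a)/3 = (159/92 - 15/a)/3 = 53/92 - 5/a)
d(R, M) = R + M*R
(d(-46, V(-9, -10)) + Z(79, -87)) + 2723 = (-46*(1 + 6) + (53/92 - 5/(-87))) + 2723 = (-46*7 + (53/92 - 5*(-1/87))) + 2723 = (-322 + (53/92 + 5/87)) + 2723 = (-322 + 5071/8004) + 2723 = -2572217/8004 + 2723 = 19222675/8004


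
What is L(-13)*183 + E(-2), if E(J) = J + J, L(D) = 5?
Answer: 911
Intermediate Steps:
E(J) = 2*J
L(-13)*183 + E(-2) = 5*183 + 2*(-2) = 915 - 4 = 911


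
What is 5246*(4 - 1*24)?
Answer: -104920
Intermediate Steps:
5246*(4 - 1*24) = 5246*(4 - 24) = 5246*(-20) = -104920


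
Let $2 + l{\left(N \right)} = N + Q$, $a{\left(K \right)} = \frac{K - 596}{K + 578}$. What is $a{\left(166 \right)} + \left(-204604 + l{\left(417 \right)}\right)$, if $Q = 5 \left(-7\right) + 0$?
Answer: $- \frac{75971543}{372} \approx -2.0422 \cdot 10^{5}$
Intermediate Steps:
$Q = -35$ ($Q = -35 + 0 = -35$)
$a{\left(K \right)} = \frac{-596 + K}{578 + K}$
$l{\left(N \right)} = -37 + N$ ($l{\left(N \right)} = -2 + \left(N - 35\right) = -2 + \left(-35 + N\right) = -37 + N$)
$a{\left(166 \right)} + \left(-204604 + l{\left(417 \right)}\right) = \frac{-596 + 166}{578 + 166} + \left(-204604 + \left(-37 + 417\right)\right) = \frac{1}{744} \left(-430\right) + \left(-204604 + 380\right) = \frac{1}{744} \left(-430\right) - 204224 = - \frac{215}{372} - 204224 = - \frac{75971543}{372}$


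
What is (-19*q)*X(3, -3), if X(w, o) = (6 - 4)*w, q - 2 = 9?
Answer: -1254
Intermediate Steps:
q = 11 (q = 2 + 9 = 11)
X(w, o) = 2*w
(-19*q)*X(3, -3) = (-19*11)*(2*3) = -209*6 = -1254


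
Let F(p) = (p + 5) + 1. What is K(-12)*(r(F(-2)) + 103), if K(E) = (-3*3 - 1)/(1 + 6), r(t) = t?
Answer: -1070/7 ≈ -152.86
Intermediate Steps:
F(p) = 6 + p (F(p) = (5 + p) + 1 = 6 + p)
K(E) = -10/7 (K(E) = (-9 - 1)/7 = -10*⅐ = -10/7)
K(-12)*(r(F(-2)) + 103) = -10*((6 - 2) + 103)/7 = -10*(4 + 103)/7 = -10/7*107 = -1070/7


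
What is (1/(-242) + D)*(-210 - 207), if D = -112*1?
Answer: 11302785/242 ≈ 46706.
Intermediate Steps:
D = -112
(1/(-242) + D)*(-210 - 207) = (1/(-242) - 112)*(-210 - 207) = (-1/242 - 112)*(-417) = -27105/242*(-417) = 11302785/242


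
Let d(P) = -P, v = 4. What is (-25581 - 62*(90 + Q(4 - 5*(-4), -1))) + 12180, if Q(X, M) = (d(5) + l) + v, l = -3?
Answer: -18733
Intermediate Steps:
Q(X, M) = -4 (Q(X, M) = (-1*5 - 3) + 4 = (-5 - 3) + 4 = -8 + 4 = -4)
(-25581 - 62*(90 + Q(4 - 5*(-4), -1))) + 12180 = (-25581 - 62*(90 - 4)) + 12180 = (-25581 - 62*86) + 12180 = (-25581 - 5332) + 12180 = -30913 + 12180 = -18733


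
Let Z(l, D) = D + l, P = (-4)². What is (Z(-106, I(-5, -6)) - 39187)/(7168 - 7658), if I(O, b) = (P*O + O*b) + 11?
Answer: 19666/245 ≈ 80.269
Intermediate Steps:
P = 16
I(O, b) = 11 + 16*O + O*b (I(O, b) = (16*O + O*b) + 11 = 11 + 16*O + O*b)
(Z(-106, I(-5, -6)) - 39187)/(7168 - 7658) = (((11 + 16*(-5) - 5*(-6)) - 106) - 39187)/(7168 - 7658) = (((11 - 80 + 30) - 106) - 39187)/(-490) = ((-39 - 106) - 39187)*(-1/490) = (-145 - 39187)*(-1/490) = -39332*(-1/490) = 19666/245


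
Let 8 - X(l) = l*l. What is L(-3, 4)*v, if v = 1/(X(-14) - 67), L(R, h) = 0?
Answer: 0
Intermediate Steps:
X(l) = 8 - l² (X(l) = 8 - l*l = 8 - l²)
v = -1/255 (v = 1/((8 - 1*(-14)²) - 67) = 1/((8 - 1*196) - 67) = 1/((8 - 196) - 67) = 1/(-188 - 67) = 1/(-255) = -1/255 ≈ -0.0039216)
L(-3, 4)*v = 0*(-1/255) = 0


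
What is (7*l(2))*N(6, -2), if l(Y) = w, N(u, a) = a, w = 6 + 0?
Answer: -84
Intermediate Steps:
w = 6
l(Y) = 6
(7*l(2))*N(6, -2) = (7*6)*(-2) = 42*(-2) = -84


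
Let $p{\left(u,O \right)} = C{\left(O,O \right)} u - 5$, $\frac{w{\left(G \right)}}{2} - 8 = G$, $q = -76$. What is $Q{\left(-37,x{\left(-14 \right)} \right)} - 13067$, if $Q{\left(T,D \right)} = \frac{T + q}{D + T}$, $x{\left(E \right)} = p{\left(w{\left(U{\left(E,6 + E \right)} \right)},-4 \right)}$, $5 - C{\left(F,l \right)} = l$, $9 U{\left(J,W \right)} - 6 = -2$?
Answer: $- \frac{1437483}{110} \approx -13068.0$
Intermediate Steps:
$U{\left(J,W \right)} = \frac{4}{9}$ ($U{\left(J,W \right)} = \frac{2}{3} + \frac{1}{9} \left(-2\right) = \frac{2}{3} - \frac{2}{9} = \frac{4}{9}$)
$C{\left(F,l \right)} = 5 - l$
$w{\left(G \right)} = 16 + 2 G$
$p{\left(u,O \right)} = -5 + u \left(5 - O\right)$ ($p{\left(u,O \right)} = \left(5 - O\right) u - 5 = u \left(5 - O\right) - 5 = -5 + u \left(5 - O\right)$)
$x{\left(E \right)} = 147$ ($x{\left(E \right)} = -5 - \left(16 + 2 \cdot \frac{4}{9}\right) \left(-5 - 4\right) = -5 - \left(16 + \frac{8}{9}\right) \left(-9\right) = -5 - \frac{152}{9} \left(-9\right) = -5 + 152 = 147$)
$Q{\left(T,D \right)} = \frac{-76 + T}{D + T}$ ($Q{\left(T,D \right)} = \frac{T - 76}{D + T} = \frac{-76 + T}{D + T}$)
$Q{\left(-37,x{\left(-14 \right)} \right)} - 13067 = \frac{-76 - 37}{147 - 37} - 13067 = \frac{1}{110} \left(-113\right) - 13067 = - \frac{113}{110} - 13067 = - \frac{1437483}{110}$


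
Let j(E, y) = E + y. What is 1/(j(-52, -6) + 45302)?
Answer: 1/45244 ≈ 2.2102e-5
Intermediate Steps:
1/(j(-52, -6) + 45302) = 1/((-52 - 6) + 45302) = 1/(-58 + 45302) = 1/45244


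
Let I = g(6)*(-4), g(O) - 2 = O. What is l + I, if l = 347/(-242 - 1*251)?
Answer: -16123/493 ≈ -32.704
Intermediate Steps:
g(O) = 2 + O
l = -347/493 (l = 347/(-242 - 251) = 347/(-493) = 347*(-1/493) = -347/493 ≈ -0.70385)
I = -32 (I = (2 + 6)*(-4) = 8*(-4) = -32)
l + I = -347/493 - 32 = -16123/493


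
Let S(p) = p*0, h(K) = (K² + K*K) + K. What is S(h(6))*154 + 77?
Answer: 77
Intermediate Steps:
h(K) = K + 2*K² (h(K) = (K² + K²) + K = 2*K² + K = K + 2*K²)
S(p) = 0
S(h(6))*154 + 77 = 0*154 + 77 = 0 + 77 = 77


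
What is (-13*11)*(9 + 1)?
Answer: -1430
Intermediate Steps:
(-13*11)*(9 + 1) = -143*10 = -1430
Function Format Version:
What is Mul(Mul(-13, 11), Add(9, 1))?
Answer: -1430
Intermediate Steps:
Mul(Mul(-13, 11), Add(9, 1)) = Mul(-143, 10) = -1430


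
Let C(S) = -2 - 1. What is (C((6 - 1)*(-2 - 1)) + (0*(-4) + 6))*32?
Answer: 96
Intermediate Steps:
C(S) = -3
(C((6 - 1)*(-2 - 1)) + (0*(-4) + 6))*32 = (-3 + (0*(-4) + 6))*32 = (-3 + (0 + 6))*32 = (-3 + 6)*32 = 3*32 = 96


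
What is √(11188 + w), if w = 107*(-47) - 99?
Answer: 2*√1515 ≈ 77.846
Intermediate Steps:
w = -5128 (w = -5029 - 99 = -5128)
√(11188 + w) = √(11188 - 5128) = √6060 = 2*√1515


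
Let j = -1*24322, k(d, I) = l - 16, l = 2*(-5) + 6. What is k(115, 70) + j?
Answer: -24342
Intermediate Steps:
l = -4 (l = -10 + 6 = -4)
k(d, I) = -20 (k(d, I) = -4 - 16 = -20)
j = -24322
k(115, 70) + j = -20 - 24322 = -24342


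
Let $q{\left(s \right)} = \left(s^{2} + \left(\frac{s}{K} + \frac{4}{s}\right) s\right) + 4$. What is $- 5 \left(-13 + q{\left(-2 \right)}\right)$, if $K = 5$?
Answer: $1$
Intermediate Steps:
$q{\left(s \right)} = 4 + s^{2} + s \left(\frac{4}{s} + \frac{s}{5}\right)$ ($q{\left(s \right)} = \left(s^{2} + \left(\frac{s}{5} + \frac{4}{s}\right) s\right) + 4 = \left(s^{2} + \left(\frac{4}{s} + \frac{s}{5}\right) s\right) + 4 = \left(s^{2} + s \left(\frac{4}{s} + \frac{s}{5}\right)\right) + 4 = 4 + s^{2} + s \left(\frac{4}{s} + \frac{s}{5}\right)$)
$- 5 \left(-13 + q{\left(-2 \right)}\right) = - 5 \left(-13 + \left(8 + \frac{6 \left(-2\right)^{2}}{5}\right)\right) = - 5 \left(-13 + \left(8 + \frac{6}{5} \cdot 4\right)\right) = - 5 \left(-13 + \left(8 + \frac{24}{5}\right)\right) = - 5 \left(-13 + \frac{64}{5}\right) = \left(-5\right) \left(- \frac{1}{5}\right) = 1$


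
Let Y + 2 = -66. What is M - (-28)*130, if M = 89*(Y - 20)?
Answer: -4192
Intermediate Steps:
Y = -68 (Y = -2 - 66 = -68)
M = -7832 (M = 89*(-68 - 20) = 89*(-88) = -7832)
M - (-28)*130 = -7832 - (-28)*130 = -7832 - 1*(-3640) = -7832 + 3640 = -4192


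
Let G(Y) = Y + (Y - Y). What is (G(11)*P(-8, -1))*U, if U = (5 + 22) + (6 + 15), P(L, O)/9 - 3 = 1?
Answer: 19008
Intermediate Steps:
P(L, O) = 36 (P(L, O) = 27 + 9*1 = 27 + 9 = 36)
G(Y) = Y (G(Y) = Y + 0 = Y)
U = 48 (U = 27 + 21 = 48)
(G(11)*P(-8, -1))*U = (11*36)*48 = 396*48 = 19008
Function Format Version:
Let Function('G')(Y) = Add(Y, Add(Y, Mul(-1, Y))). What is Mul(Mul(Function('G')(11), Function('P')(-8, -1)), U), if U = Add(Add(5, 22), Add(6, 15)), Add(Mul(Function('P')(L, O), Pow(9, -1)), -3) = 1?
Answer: 19008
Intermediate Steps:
Function('P')(L, O) = 36 (Function('P')(L, O) = Add(27, Mul(9, 1)) = Add(27, 9) = 36)
Function('G')(Y) = Y (Function('G')(Y) = Add(Y, 0) = Y)
U = 48 (U = Add(27, 21) = 48)
Mul(Mul(Function('G')(11), Function('P')(-8, -1)), U) = Mul(Mul(11, 36), 48) = Mul(396, 48) = 19008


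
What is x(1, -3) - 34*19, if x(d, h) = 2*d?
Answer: -644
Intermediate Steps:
x(1, -3) - 34*19 = 2*1 - 34*19 = 2 - 646 = -644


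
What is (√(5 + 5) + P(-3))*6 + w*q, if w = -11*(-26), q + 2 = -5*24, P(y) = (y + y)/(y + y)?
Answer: -34886 + 6*√10 ≈ -34867.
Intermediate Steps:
P(y) = 1 (P(y) = (2*y)/((2*y)) = (2*y)*(1/(2*y)) = 1)
q = -122 (q = -2 - 5*24 = -2 - 120 = -122)
w = 286
(√(5 + 5) + P(-3))*6 + w*q = (√(5 + 5) + 1)*6 + 286*(-122) = (√10 + 1)*6 - 34892 = (1 + √10)*6 - 34892 = (6 + 6*√10) - 34892 = -34886 + 6*√10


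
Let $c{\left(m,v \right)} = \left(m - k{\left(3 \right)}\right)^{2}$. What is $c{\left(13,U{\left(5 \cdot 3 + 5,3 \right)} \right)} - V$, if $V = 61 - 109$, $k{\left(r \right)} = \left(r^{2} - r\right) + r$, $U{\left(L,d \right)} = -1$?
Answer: $64$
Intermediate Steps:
$k{\left(r \right)} = r^{2}$
$V = -48$
$c{\left(m,v \right)} = \left(-9 + m\right)^{2}$ ($c{\left(m,v \right)} = \left(m - 3^{2}\right)^{2} = \left(m - 9\right)^{2} = \left(-9 + m\right)^{2}$)
$c{\left(13,U{\left(5 \cdot 3 + 5,3 \right)} \right)} - V = \left(-9 + 13\right)^{2} - -48 = 4^{2} + 48 = 16 + 48 = 64$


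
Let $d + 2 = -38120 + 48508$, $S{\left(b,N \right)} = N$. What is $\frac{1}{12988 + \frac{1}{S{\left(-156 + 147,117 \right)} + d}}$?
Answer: $\frac{10503}{136412965} \approx 7.6994 \cdot 10^{-5}$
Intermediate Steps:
$d = 10386$ ($d = -2 + \left(-38120 + 48508\right) = -2 + 10388 = 10386$)
$\frac{1}{12988 + \frac{1}{S{\left(-156 + 147,117 \right)} + d}} = \frac{1}{12988 + \frac{1}{117 + 10386}} = \frac{1}{12988 + \frac{1}{10503}} = \frac{1}{\frac{136412965}{10503}} = \frac{10503}{136412965}$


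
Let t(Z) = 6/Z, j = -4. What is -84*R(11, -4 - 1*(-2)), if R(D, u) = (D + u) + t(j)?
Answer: -630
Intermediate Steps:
R(D, u) = -3/2 + D + u (R(D, u) = (D + u) + 6/(-4) = (D + u) + 6*(-1/4) = (D + u) - 3/2 = -3/2 + D + u)
-84*R(11, -4 - 1*(-2)) = -84*(-3/2 + 11 + (-4 - 1*(-2))) = -84*(-3/2 + 11 + (-4 + 2)) = -84*(-3/2 + 11 - 2) = -84*15/2 = -630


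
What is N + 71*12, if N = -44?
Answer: 808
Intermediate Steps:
N + 71*12 = -44 + 71*12 = -44 + 852 = 808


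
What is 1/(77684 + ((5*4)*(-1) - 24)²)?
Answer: 1/79620 ≈ 1.2560e-5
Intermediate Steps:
1/(77684 + ((5*4)*(-1) - 24)²) = 1/(77684 + (20*(-1) - 24)²) = 1/(77684 + (-20 - 24)²) = 1/(77684 + (-44)²) = 1/(77684 + 1936) = 1/79620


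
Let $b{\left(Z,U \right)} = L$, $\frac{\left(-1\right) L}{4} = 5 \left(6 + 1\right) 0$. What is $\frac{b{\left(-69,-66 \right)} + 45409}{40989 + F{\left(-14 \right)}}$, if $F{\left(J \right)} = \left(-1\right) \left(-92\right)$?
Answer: $\frac{45409}{41081} \approx 1.1054$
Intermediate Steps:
$F{\left(J \right)} = 92$
$L = 0$ ($L = - 4 \cdot 5 \left(6 + 1\right) 0 = - 4 \cdot 5 \cdot 7 \cdot 0 = - 4 \cdot 35 \cdot 0 = \left(-4\right) 0 = 0$)
$b{\left(Z,U \right)} = 0$
$\frac{b{\left(-69,-66 \right)} + 45409}{40989 + F{\left(-14 \right)}} = \frac{0 + 45409}{40989 + 92} = \frac{45409}{41081}$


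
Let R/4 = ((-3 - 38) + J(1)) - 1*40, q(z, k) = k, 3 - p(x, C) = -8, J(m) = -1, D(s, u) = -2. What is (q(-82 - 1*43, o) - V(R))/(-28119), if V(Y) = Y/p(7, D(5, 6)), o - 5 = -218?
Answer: 155/23793 ≈ 0.0065145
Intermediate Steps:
o = -213 (o = 5 - 218 = -213)
p(x, C) = 11 (p(x, C) = 3 - 1*(-8) = 3 + 8 = 11)
R = -328 (R = 4*(((-3 - 38) - 1) - 1*40) = 4*((-41 - 1) - 40) = 4*(-42 - 40) = 4*(-82) = -328)
V(Y) = Y/11
(q(-82 - 1*43, o) - V(R))/(-28119) = (-213 - (-328)/11)/(-28119) = (-213 - 1*(-328/11))*(-1/28119) = (-213 + 328/11)*(-1/28119) = -2015/11*(-1/28119) = 155/23793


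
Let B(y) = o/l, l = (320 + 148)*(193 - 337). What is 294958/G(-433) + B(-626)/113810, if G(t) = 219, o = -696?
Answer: 31420743103397/23329229040 ≈ 1346.8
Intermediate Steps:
l = -67392 (l = 468*(-144) = -67392)
B(y) = 29/2808 (B(y) = -696/(-67392) = -696*(-1/67392) = 29/2808)
294958/G(-433) + B(-626)/113810 = 294958/219 + (29/2808)/113810 = 294958*(1/219) + (29/2808)*(1/113810) = 294958/219 + 29/319578480 = 31420743103397/23329229040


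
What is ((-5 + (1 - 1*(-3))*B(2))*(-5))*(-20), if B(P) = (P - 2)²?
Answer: -500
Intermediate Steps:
B(P) = (-2 + P)²
((-5 + (1 - 1*(-3))*B(2))*(-5))*(-20) = ((-5 + (1 - 1*(-3))*(-2 + 2)²)*(-5))*(-20) = ((-5 + (1 + 3)*0²)*(-5))*(-20) = ((-5 + 4*0)*(-5))*(-20) = ((-5 + 0)*(-5))*(-20) = -5*(-5)*(-20) = 25*(-20) = -500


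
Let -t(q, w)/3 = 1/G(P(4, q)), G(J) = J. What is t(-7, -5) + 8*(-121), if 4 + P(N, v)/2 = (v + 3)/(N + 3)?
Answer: -61931/64 ≈ -967.67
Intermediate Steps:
P(N, v) = -8 + 2*(3 + v)/(3 + N) (P(N, v) = -8 + 2*((v + 3)/(N + 3)) = -8 + 2*((3 + v)/(3 + N)) = -8 + 2*(3 + v)/(3 + N))
t(q, w) = -3/(-50/7 + 2*q/7) (t(q, w) = -3*(3 + 4)/(2*(-9 + q - 4*4)) = -3*7/(2*(-9 + q - 16)) = -3*7/(2*(-25 + q)) = -3/(-50/7 + 2*q/7))
t(-7, -5) + 8*(-121) = -21/(-50 + 2*(-7)) + 8*(-121) = -21/(-50 - 14) - 968 = -21/(-64) - 968 = -21*(-1/64) - 968 = 21/64 - 968 = -61931/64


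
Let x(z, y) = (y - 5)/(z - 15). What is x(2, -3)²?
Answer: 64/169 ≈ 0.37870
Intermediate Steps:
x(z, y) = (-5 + y)/(-15 + z)
x(2, -3)² = ((-5 - 3)/(-15 + 2))² = (-8/(-13))² = (-1/13*(-8))² = (8/13)² = 64/169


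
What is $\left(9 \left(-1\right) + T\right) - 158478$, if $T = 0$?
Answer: $-158487$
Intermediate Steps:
$\left(9 \left(-1\right) + T\right) - 158478 = \left(9 \left(-1\right) + 0\right) - 158478 = \left(-9 + 0\right) - 158478 = -9 - 158478 = -158487$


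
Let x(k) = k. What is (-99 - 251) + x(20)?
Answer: -330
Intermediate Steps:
(-99 - 251) + x(20) = (-99 - 251) + 20 = -350 + 20 = -330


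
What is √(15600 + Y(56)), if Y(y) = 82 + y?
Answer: √15738 ≈ 125.45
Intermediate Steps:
√(15600 + Y(56)) = √(15600 + (82 + 56)) = √(15600 + 138) = √15738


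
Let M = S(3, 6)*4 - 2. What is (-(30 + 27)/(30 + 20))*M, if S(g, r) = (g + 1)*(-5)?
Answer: 2337/25 ≈ 93.480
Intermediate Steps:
S(g, r) = -5 - 5*g (S(g, r) = (1 + g)*(-5) = -5 - 5*g)
M = -82 (M = (-5 - 5*3)*4 - 2 = (-5 - 15)*4 - 2 = -20*4 - 2 = -80 - 2 = -82)
(-(30 + 27)/(30 + 20))*M = -(30 + 27)/(30 + 20)*(-82) = -57/50*(-82) = 2337/25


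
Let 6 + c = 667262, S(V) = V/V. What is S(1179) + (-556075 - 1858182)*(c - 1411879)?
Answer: 1797711290112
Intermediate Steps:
S(V) = 1
c = 667256 (c = -6 + 667262 = 667256)
S(1179) + (-556075 - 1858182)*(c - 1411879) = 1 + (-556075 - 1858182)*(667256 - 1411879) = 1 - 2414257*(-744623) = 1 + 1797711290111 = 1797711290112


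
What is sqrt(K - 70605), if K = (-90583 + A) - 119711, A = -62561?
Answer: 2*I*sqrt(85865) ≈ 586.05*I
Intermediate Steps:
K = -272855 (K = (-90583 - 62561) - 119711 = -153144 - 119711 = -272855)
sqrt(K - 70605) = sqrt(-272855 - 70605) = sqrt(-343460) = 2*I*sqrt(85865)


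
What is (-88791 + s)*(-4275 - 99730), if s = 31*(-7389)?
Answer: 33057989250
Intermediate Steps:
s = -229059
(-88791 + s)*(-4275 - 99730) = (-88791 - 229059)*(-4275 - 99730) = -317850*(-104005) = 33057989250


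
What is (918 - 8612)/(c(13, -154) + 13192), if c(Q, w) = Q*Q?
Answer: -7694/13361 ≈ -0.57586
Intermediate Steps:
c(Q, w) = Q²
(918 - 8612)/(c(13, -154) + 13192) = (918 - 8612)/(13² + 13192) = -7694/(169 + 13192) = -7694/13361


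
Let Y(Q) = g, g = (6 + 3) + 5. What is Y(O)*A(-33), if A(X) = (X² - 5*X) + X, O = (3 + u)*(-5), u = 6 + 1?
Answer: 17094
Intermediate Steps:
u = 7
O = -50 (O = (3 + 7)*(-5) = 10*(-5) = -50)
g = 14 (g = 9 + 5 = 14)
Y(Q) = 14
A(X) = X² - 4*X
Y(O)*A(-33) = 14*(-33*(-4 - 33)) = 14*(-33*(-37)) = 14*1221 = 17094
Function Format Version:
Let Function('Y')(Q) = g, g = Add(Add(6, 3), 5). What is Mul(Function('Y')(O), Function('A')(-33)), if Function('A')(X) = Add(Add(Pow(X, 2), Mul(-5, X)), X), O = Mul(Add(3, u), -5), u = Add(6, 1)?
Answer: 17094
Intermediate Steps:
u = 7
O = -50 (O = Mul(Add(3, 7), -5) = Mul(10, -5) = -50)
g = 14 (g = Add(9, 5) = 14)
Function('Y')(Q) = 14
Function('A')(X) = Add(Pow(X, 2), Mul(-4, X))
Mul(Function('Y')(O), Function('A')(-33)) = Mul(14, Mul(-33, Add(-4, -33))) = Mul(14, Mul(-33, -37)) = Mul(14, 1221) = 17094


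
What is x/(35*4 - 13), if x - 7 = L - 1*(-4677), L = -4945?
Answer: -261/127 ≈ -2.0551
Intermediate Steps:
x = -261 (x = 7 + (-4945 - 1*(-4677)) = 7 + (-4945 + 4677) = 7 - 268 = -261)
x/(35*4 - 13) = -261/(35*4 - 13) = -261/(140 - 13) = -261/127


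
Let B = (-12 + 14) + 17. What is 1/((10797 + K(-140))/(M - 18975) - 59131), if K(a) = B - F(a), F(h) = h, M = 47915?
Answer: -7235/427810046 ≈ -1.6912e-5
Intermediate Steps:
B = 19 (B = 2 + 17 = 19)
K(a) = 19 - a
1/((10797 + K(-140))/(M - 18975) - 59131) = 1/((10797 + (19 - 1*(-140)))/(47915 - 18975) - 59131) = 1/((10797 + (19 + 140))/28940 - 59131) = 1/((10797 + 159)*(1/28940) - 59131) = 1/(10956*(1/28940) - 59131) = 1/(2739/7235 - 59131) = 1/(-427810046/7235) = -7235/427810046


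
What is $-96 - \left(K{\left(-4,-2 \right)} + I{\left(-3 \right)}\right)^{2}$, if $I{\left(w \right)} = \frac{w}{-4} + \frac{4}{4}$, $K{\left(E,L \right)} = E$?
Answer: $- \frac{1617}{16} \approx -101.06$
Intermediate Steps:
$I{\left(w \right)} = 1 - \frac{w}{4}$ ($I{\left(w \right)} = w \left(- \frac{1}{4}\right) + 4 \cdot \frac{1}{4} = - \frac{w}{4} + 1 = 1 - \frac{w}{4}$)
$-96 - \left(K{\left(-4,-2 \right)} + I{\left(-3 \right)}\right)^{2} = -96 - \left(-4 + \left(1 - - \frac{3}{4}\right)\right)^{2} = -96 - \left(-4 + \left(1 + \frac{3}{4}\right)\right)^{2} = -96 - \left(-4 + \frac{7}{4}\right)^{2} = -96 - \left(- \frac{9}{4}\right)^{2} = -96 - \frac{81}{16} = - \frac{1617}{16}$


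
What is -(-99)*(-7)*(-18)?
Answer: 12474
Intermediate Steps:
-(-99)*(-7)*(-18) = -33*21*(-18) = -693*(-18) = 12474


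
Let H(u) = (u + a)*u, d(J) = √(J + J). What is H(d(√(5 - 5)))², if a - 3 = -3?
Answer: 0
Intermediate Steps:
d(J) = √2*√J (d(J) = √(2*J) = √2*√J)
a = 0 (a = 3 - 3 = 0)
H(u) = u² (H(u) = (u + 0)*u = u*u = u²)
H(d(√(5 - 5)))² = ((√2*√(√(5 - 5)))²)² = ((√2*√(√0))²)² = ((√2*√0)²)² = ((√2*0)²)² = (0²)² = 0² = 0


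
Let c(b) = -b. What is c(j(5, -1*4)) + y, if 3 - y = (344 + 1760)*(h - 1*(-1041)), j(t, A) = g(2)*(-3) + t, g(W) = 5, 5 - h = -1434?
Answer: -5217907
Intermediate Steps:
h = 1439 (h = 5 - 1*(-1434) = 5 + 1434 = 1439)
j(t, A) = -15 + t (j(t, A) = 5*(-3) + t = -15 + t)
y = -5217917 (y = 3 - (344 + 1760)*(1439 - 1*(-1041)) = 3 - 2104*(1439 + 1041) = 3 - 2104*2480 = 3 - 1*5217920 = 3 - 5217920 = -5217917)
c(j(5, -1*4)) + y = -(-15 + 5) - 5217917 = -1*(-10) - 5217917 = 10 - 5217917 = -5217907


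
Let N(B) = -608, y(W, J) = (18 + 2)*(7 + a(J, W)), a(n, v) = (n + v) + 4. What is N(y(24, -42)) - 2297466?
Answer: -2298074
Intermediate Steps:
a(n, v) = 4 + n + v
y(W, J) = 220 + 20*J + 20*W (y(W, J) = (18 + 2)*(7 + (4 + J + W)) = 20*(11 + J + W) = 220 + 20*J + 20*W)
N(y(24, -42)) - 2297466 = -608 - 2297466 = -2298074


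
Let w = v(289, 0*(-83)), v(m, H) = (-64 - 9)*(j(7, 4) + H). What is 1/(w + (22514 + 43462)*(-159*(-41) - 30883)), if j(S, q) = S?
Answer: -1/1607439775 ≈ -6.2211e-10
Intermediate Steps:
v(m, H) = -511 - 73*H (v(m, H) = (-64 - 9)*(7 + H) = -73*(7 + H) = -511 - 73*H)
w = -511 (w = -511 - 0*(-83) = -511 - 73*0 = -511 + 0 = -511)
1/(w + (22514 + 43462)*(-159*(-41) - 30883)) = 1/(-511 + (22514 + 43462)*(-159*(-41) - 30883)) = 1/(-511 + 65976*(6519 - 30883)) = 1/(-511 + 65976*(-24364)) = 1/(-511 - 1607439264) = 1/(-1607439775) = -1/1607439775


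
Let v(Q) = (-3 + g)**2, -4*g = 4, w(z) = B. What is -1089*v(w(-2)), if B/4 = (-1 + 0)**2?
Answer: -17424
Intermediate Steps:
B = 4 (B = 4*(-1 + 0)**2 = 4*(-1)**2 = 4*1 = 4)
w(z) = 4
g = -1 (g = -1/4*4 = -1)
v(Q) = 16 (v(Q) = (-3 - 1)**2 = (-4)**2 = 16)
-1089*v(w(-2)) = -1089*16 = -17424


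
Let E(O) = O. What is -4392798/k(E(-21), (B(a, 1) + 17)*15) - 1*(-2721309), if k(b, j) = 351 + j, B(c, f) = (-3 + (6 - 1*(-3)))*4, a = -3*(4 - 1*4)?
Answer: 437398616/161 ≈ 2.7168e+6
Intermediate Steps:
a = 0 (a = -3*(4 - 4) = -3*0 = 0)
B(c, f) = 24 (B(c, f) = (-3 + (6 + 3))*4 = (-3 + 9)*4 = 6*4 = 24)
-4392798/k(E(-21), (B(a, 1) + 17)*15) - 1*(-2721309) = -4392798/(351 + (24 + 17)*15) - 1*(-2721309) = -4392798/(351 + 41*15) + 2721309 = -4392798/(351 + 615) + 2721309 = -4392798/966 + 2721309 = -4392798*1/966 + 2721309 = -732133/161 + 2721309 = 437398616/161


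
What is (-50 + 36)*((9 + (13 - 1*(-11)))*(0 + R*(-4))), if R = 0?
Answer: 0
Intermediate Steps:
(-50 + 36)*((9 + (13 - 1*(-11)))*(0 + R*(-4))) = (-50 + 36)*((9 + (13 - 1*(-11)))*(0 + 0*(-4))) = -14*(9 + (13 + 11))*(0 + 0) = -14*(9 + 24)*0 = -462*0 = -14*0 = 0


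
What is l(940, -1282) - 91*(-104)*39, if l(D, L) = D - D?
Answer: 369096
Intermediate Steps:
l(D, L) = 0
l(940, -1282) - 91*(-104)*39 = 0 - 91*(-104)*39 = 0 + 9464*39 = 0 + 369096 = 369096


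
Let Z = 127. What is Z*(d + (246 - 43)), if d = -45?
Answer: 20066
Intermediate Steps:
Z*(d + (246 - 43)) = 127*(-45 + (246 - 43)) = 127*(-45 + 203) = 127*158 = 20066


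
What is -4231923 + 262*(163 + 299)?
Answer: -4110879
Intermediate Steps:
-4231923 + 262*(163 + 299) = -4231923 + 262*462 = -4231923 + 121044 = -4110879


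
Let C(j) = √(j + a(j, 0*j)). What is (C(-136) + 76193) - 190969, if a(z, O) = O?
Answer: -114776 + 2*I*√34 ≈ -1.1478e+5 + 11.662*I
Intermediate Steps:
C(j) = √j (C(j) = √(j + 0*j) = √(j + 0) = √j)
(C(-136) + 76193) - 190969 = (√(-136) + 76193) - 190969 = (2*I*√34 + 76193) - 190969 = (76193 + 2*I*√34) - 190969 = -114776 + 2*I*√34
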